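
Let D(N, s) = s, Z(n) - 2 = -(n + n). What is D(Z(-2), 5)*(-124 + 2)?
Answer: -610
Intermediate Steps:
Z(n) = 2 - 2*n (Z(n) = 2 - (n + n) = 2 - 2*n)
D(Z(-2), 5)*(-124 + 2) = 5*(-124 + 2) = 5*(-122) = -610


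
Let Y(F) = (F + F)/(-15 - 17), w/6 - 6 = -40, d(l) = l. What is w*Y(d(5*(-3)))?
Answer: -765/4 ≈ -191.25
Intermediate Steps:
w = -204 (w = 36 + 6*(-40) = 36 - 240 = -204)
Y(F) = -F/16 (Y(F) = (2*F)/(-32) = (2*F)*(-1/32) = -F/16)
w*Y(d(5*(-3))) = -(-51)*5*(-3)/4 = -(-51)*(-15)/4 = -204*15/16 = -765/4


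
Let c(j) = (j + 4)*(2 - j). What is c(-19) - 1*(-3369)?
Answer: 3054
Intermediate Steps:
c(j) = (2 - j)*(4 + j) (c(j) = (4 + j)*(2 - j) = (2 - j)*(4 + j))
c(-19) - 1*(-3369) = (8 - 1*(-19)² - 2*(-19)) - 1*(-3369) = (8 - 1*361 + 38) + 3369 = (8 - 361 + 38) + 3369 = -315 + 3369 = 3054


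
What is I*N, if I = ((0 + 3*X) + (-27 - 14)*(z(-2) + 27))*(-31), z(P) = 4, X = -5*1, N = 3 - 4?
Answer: -39866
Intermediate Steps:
N = -1
X = -5
I = 39866 (I = ((0 + 3*(-5)) + (-27 - 14)*(4 + 27))*(-31) = ((0 - 15) - 41*31)*(-31) = (-15 - 1271)*(-31) = -1286*(-31) = 39866)
I*N = 39866*(-1) = -39866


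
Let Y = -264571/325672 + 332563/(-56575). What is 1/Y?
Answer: -18424893400/123274561661 ≈ -0.14946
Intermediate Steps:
Y = -123274561661/18424893400 (Y = -264571*1/325672 + 332563*(-1/56575) = -264571/325672 - 332563/56575 = -123274561661/18424893400 ≈ -6.6907)
1/Y = 1/(-123274561661/18424893400) = -18424893400/123274561661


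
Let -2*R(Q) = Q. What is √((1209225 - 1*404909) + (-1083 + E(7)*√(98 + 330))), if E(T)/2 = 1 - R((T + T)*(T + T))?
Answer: √(803233 + 396*√107) ≈ 898.51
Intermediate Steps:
R(Q) = -Q/2
E(T) = 2 + 4*T² (E(T) = 2*(1 - (-1)*(T + T)*(T + T)/2) = 2*(1 - (-1)*(2*T)*(2*T)/2) = 2*(1 - (-1)*4*T²/2) = 2*(1 - (-2)*T²) = 2*(1 + 2*T²) = 2 + 4*T²)
√((1209225 - 1*404909) + (-1083 + E(7)*√(98 + 330))) = √((1209225 - 1*404909) + (-1083 + (2 + 4*7²)*√(98 + 330))) = √((1209225 - 404909) + (-1083 + (2 + 4*49)*√428)) = √(804316 + (-1083 + (2 + 196)*(2*√107))) = √(804316 + (-1083 + 198*(2*√107))) = √(804316 + (-1083 + 396*√107)) = √(803233 + 396*√107)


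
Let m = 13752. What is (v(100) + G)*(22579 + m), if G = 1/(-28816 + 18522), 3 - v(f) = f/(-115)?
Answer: 33284391333/236762 ≈ 1.4058e+5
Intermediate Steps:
v(f) = 3 + f/115 (v(f) = 3 - f/(-115) = 3 - f*(-1)/115 = 3 - (-1)*f/115 = 3 + f/115)
G = -1/10294 (G = 1/(-10294) = -1/10294 ≈ -9.7144e-5)
(v(100) + G)*(22579 + m) = ((3 + (1/115)*100) - 1/10294)*(22579 + 13752) = ((3 + 20/23) - 1/10294)*36331 = (89/23 - 1/10294)*36331 = (916143/236762)*36331 = 33284391333/236762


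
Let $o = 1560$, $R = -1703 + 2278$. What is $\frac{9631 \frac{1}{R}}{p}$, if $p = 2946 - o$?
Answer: $\frac{9631}{796950} \approx 0.012085$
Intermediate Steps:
$R = 575$
$p = 1386$ ($p = 2946 - 1560 = 1386$)
$\frac{9631 \frac{1}{R}}{p} = \frac{9631 \cdot \frac{1}{575}}{1386} = 9631 \cdot \frac{1}{575} \cdot \frac{1}{1386} = \frac{9631}{575} \cdot \frac{1}{1386} = \frac{9631}{796950}$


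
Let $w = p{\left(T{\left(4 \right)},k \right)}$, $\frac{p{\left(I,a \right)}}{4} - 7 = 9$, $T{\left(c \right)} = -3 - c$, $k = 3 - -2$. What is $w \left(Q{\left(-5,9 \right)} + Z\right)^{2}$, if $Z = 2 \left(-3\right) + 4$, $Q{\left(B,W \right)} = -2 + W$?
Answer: $1600$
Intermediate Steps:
$k = 5$ ($k = 3 + 2 = 5$)
$p{\left(I,a \right)} = 64$ ($p{\left(I,a \right)} = 28 + 4 \cdot 9 = 28 + 36 = 64$)
$w = 64$
$Z = -2$ ($Z = -6 + 4 = -2$)
$w \left(Q{\left(-5,9 \right)} + Z\right)^{2} = 64 \left(\left(-2 + 9\right) - 2\right)^{2} = 64 \left(7 - 2\right)^{2} = 64 \cdot 5^{2} = 64 \cdot 25 = 1600$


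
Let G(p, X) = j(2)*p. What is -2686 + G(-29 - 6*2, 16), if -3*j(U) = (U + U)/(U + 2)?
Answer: -8017/3 ≈ -2672.3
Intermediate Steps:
j(U) = -2*U/(3*(2 + U)) (j(U) = -(U + U)/(3*(U + 2)) = -2*U/(3*(2 + U)))
G(p, X) = -p/3 (G(p, X) = (-2*2/(6 + 3*2))*p = (-2*2/(6 + 6))*p = (-2*2/12)*p = (-2*2*1/12)*p = -p/3)
-2686 + G(-29 - 6*2, 16) = -2686 - (-29 - 6*2)/3 = -2686 - (-29 - 12)/3 = -2686 - 1/3*(-41) = -2686 + 41/3 = -8017/3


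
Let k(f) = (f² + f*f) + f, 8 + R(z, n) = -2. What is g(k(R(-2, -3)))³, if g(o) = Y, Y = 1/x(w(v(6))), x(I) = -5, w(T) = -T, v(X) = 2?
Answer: -1/125 ≈ -0.0080000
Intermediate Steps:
R(z, n) = -10 (R(z, n) = -8 - 2 = -10)
k(f) = f + 2*f² (k(f) = (f² + f²) + f = 2*f² + f = f + 2*f²)
Y = -⅕ (Y = 1/(-5) = -⅕ ≈ -0.20000)
g(o) = -⅕
g(k(R(-2, -3)))³ = (-⅕)³ = -1/125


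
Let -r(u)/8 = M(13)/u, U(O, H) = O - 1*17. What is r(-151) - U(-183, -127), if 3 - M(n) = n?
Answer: 30120/151 ≈ 199.47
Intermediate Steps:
U(O, H) = -17 + O (U(O, H) = O - 17 = -17 + O)
M(n) = 3 - n
r(u) = 80/u (r(u) = -8*(3 - 1*13)/u = -8*(3 - 13)/u = -(-80)/u = 80/u)
r(-151) - U(-183, -127) = 80/(-151) - (-17 - 183) = 80*(-1/151) - 1*(-200) = -80/151 + 200 = 30120/151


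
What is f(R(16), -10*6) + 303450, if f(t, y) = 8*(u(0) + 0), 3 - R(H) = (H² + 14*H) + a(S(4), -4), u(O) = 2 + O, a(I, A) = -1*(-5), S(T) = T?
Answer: 303466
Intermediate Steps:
a(I, A) = 5
R(H) = -2 - H² - 14*H (R(H) = 3 - ((H² + 14*H) + 5) = 3 - (5 + H² + 14*H) = 3 + (-5 - H² - 14*H) = -2 - H² - 14*H)
f(t, y) = 16 (f(t, y) = 8*((2 + 0) + 0) = 8*(2 + 0) = 8*2 = 16)
f(R(16), -10*6) + 303450 = 16 + 303450 = 303466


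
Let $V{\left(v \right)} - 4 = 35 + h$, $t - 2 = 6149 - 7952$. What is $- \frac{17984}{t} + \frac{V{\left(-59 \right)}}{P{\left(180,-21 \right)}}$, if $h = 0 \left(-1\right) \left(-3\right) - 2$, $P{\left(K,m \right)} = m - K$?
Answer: $\frac{3548147}{362001} \approx 9.8015$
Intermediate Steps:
$t = -1801$ ($t = 2 + \left(6149 - 7952\right) = 2 - 1803 = -1801$)
$h = -2$ ($h = 0 \left(-3\right) - 2 = 0 - 2 = -2$)
$V{\left(v \right)} = 37$ ($V{\left(v \right)} = 4 + \left(35 - 2\right) = 4 + 33 = 37$)
$- \frac{17984}{t} + \frac{V{\left(-59 \right)}}{P{\left(180,-21 \right)}} = - \frac{17984}{-1801} + \frac{37}{-21 - 180} = \left(-17984\right) \left(- \frac{1}{1801}\right) + \frac{37}{-21 - 180} = \frac{17984}{1801} + \frac{37}{-201} = \frac{17984}{1801} + 37 \left(- \frac{1}{201}\right) = \frac{17984}{1801} - \frac{37}{201} = \frac{3548147}{362001}$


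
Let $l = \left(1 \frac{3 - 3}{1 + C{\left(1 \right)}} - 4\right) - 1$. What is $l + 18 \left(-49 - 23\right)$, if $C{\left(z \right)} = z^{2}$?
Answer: $-1301$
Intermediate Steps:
$l = -5$ ($l = \left(1 \frac{3 - 3}{1 + 1^{2}} - 4\right) - 1 = \left(1 \frac{0}{1 + 1} - 4\right) - 1 = \left(1 \cdot \frac{0}{2} - 4\right) - 1 = \left(1 \cdot 0 \cdot \frac{1}{2} - 4\right) - 1 = \left(1 \cdot 0 - 4\right) - 1 = \left(0 - 4\right) - 1 = -4 - 1 = -5$)
$l + 18 \left(-49 - 23\right) = -5 + 18 \left(-49 - 23\right) = -5 + 18 \left(-72\right) = -5 - 1296 = -1301$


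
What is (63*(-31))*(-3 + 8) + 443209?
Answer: 433444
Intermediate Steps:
(63*(-31))*(-3 + 8) + 443209 = -1953*5 + 443209 = -9765 + 443209 = 433444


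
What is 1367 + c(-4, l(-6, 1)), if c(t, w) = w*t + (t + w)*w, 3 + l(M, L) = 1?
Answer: 1387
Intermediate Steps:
l(M, L) = -2 (l(M, L) = -3 + 1 = -2)
c(t, w) = t*w + w*(t + w)
1367 + c(-4, l(-6, 1)) = 1367 - 2*(-2 + 2*(-4)) = 1367 - 2*(-2 - 8) = 1367 - 2*(-10) = 1367 + 20 = 1387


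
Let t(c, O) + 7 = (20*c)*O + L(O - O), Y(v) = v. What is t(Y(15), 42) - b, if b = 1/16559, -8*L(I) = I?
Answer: 208527486/16559 ≈ 12593.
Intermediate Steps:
L(I) = -I/8
t(c, O) = -7 + 20*O*c (t(c, O) = -7 + ((20*c)*O - (O - O)/8) = -7 + (20*O*c - ⅛*0) = -7 + (20*O*c + 0) = -7 + 20*O*c)
b = 1/16559 ≈ 6.0390e-5
t(Y(15), 42) - b = (-7 + 20*42*15) - 1*1/16559 = (-7 + 12600) - 1/16559 = 12593 - 1/16559 = 208527486/16559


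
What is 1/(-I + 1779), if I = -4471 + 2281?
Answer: 1/3969 ≈ 0.00025195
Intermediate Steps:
I = -2190
1/(-I + 1779) = 1/(-1*(-2190) + 1779) = 1/(2190 + 1779) = 1/3969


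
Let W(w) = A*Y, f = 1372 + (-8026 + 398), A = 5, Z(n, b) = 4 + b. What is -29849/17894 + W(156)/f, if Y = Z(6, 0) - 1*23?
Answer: -4022509/2433584 ≈ -1.6529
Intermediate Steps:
Y = -19 (Y = (4 + 0) - 1*23 = 4 - 23 = -19)
f = -6256 (f = 1372 - 7628 = -6256)
W(w) = -95 (W(w) = 5*(-19) = -95)
-29849/17894 + W(156)/f = -29849/17894 - 95/(-6256) = -29849*1/17894 - 95*(-1/6256) = -29849/17894 + 95/6256 = -4022509/2433584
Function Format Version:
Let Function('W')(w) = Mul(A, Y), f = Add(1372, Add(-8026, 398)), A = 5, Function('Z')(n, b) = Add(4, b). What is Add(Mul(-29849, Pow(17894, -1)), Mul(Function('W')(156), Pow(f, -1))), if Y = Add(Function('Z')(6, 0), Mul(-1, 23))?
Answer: Rational(-4022509, 2433584) ≈ -1.6529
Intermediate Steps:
Y = -19 (Y = Add(Add(4, 0), Mul(-1, 23)) = Add(4, -23) = -19)
f = -6256 (f = Add(1372, -7628) = -6256)
Function('W')(w) = -95 (Function('W')(w) = Mul(5, -19) = -95)
Add(Mul(-29849, Pow(17894, -1)), Mul(Function('W')(156), Pow(f, -1))) = Add(Mul(-29849, Pow(17894, -1)), Mul(-95, Pow(-6256, -1))) = Add(Mul(-29849, Rational(1, 17894)), Mul(-95, Rational(-1, 6256))) = Add(Rational(-29849, 17894), Rational(95, 6256)) = Rational(-4022509, 2433584)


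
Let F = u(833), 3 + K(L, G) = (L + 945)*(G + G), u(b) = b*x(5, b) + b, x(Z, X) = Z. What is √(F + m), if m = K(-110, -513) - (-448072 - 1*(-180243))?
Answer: I*√583886 ≈ 764.12*I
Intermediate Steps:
u(b) = 6*b (u(b) = b*5 + b = 5*b + b = 6*b)
K(L, G) = -3 + 2*G*(945 + L) (K(L, G) = -3 + (L + 945)*(G + G) = -3 + (945 + L)*(2*G) = -3 + 2*G*(945 + L))
F = 4998 (F = 6*833 = 4998)
m = -588884 (m = (-3 + 1890*(-513) + 2*(-513)*(-110)) - (-448072 - 1*(-180243)) = (-3 - 969570 + 112860) - (-448072 + 180243) = -856713 - 1*(-267829) = -856713 + 267829 = -588884)
√(F + m) = √(4998 - 588884) = √(-583886) = I*√583886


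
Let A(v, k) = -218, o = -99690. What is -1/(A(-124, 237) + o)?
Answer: 1/99908 ≈ 1.0009e-5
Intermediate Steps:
-1/(A(-124, 237) + o) = -1/(-218 - 99690) = -1/(-99908) = -1*(-1/99908) = 1/99908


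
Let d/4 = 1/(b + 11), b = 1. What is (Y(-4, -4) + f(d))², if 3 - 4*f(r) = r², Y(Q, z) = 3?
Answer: 4489/324 ≈ 13.855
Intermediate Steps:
d = ⅓ (d = 4/(1 + 11) = 4/12 = 4*(1/12) = ⅓ ≈ 0.33333)
f(r) = ¾ - r²/4
(Y(-4, -4) + f(d))² = (3 + (¾ - (⅓)²/4))² = (3 + (¾ - ¼*⅑))² = (3 + (¾ - 1/36))² = (3 + 13/18)² = (67/18)² = 4489/324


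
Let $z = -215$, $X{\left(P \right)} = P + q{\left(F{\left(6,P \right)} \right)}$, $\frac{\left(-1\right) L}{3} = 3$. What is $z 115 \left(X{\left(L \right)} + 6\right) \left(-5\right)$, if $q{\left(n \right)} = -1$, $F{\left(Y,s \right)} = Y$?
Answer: $-494500$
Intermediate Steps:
$L = -9$ ($L = \left(-3\right) 3 = -9$)
$X{\left(P \right)} = -1 + P$ ($X{\left(P \right)} = P - 1 = -1 + P$)
$z 115 \left(X{\left(L \right)} + 6\right) \left(-5\right) = \left(-215\right) 115 \left(\left(-1 - 9\right) + 6\right) \left(-5\right) = - 24725 \left(-10 + 6\right) \left(-5\right) = - 24725 \left(\left(-4\right) \left(-5\right)\right) = \left(-24725\right) 20 = -494500$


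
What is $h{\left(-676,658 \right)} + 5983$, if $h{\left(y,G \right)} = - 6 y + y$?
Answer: $9363$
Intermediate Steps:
$h{\left(y,G \right)} = - 5 y$
$h{\left(-676,658 \right)} + 5983 = \left(-5\right) \left(-676\right) + 5983 = 3380 + 5983 = 9363$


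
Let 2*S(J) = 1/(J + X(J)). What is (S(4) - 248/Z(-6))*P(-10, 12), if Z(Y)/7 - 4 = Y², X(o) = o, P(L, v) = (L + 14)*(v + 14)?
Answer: -5993/70 ≈ -85.614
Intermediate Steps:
P(L, v) = (14 + L)*(14 + v)
Z(Y) = 28 + 7*Y²
S(J) = 1/(4*J) (S(J) = 1/(2*(J + J)) = 1/(2*((2*J))) = (1/(2*J))/2 = 1/(4*J))
(S(4) - 248/Z(-6))*P(-10, 12) = ((¼)/4 - 248/(28 + 7*(-6)²))*(196 + 14*(-10) + 14*12 - 10*12) = ((¼)*(¼) - 248/(28 + 7*36))*(196 - 140 + 168 - 120) = (1/16 - 248/(28 + 252))*104 = (1/16 - 248/280)*104 = (1/16 - 248*1/280)*104 = (1/16 - 31/35)*104 = -461/560*104 = -5993/70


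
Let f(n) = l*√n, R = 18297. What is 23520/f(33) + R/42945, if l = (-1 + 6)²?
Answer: 6099/14315 + 1568*√33/55 ≈ 164.20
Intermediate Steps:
l = 25 (l = 5² = 25)
f(n) = 25*√n
23520/f(33) + R/42945 = 23520/((25*√33)) + 18297/42945 = 23520*(√33/825) + 18297*(1/42945) = 1568*√33/55 + 6099/14315 = 6099/14315 + 1568*√33/55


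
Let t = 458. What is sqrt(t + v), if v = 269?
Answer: sqrt(727) ≈ 26.963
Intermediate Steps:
sqrt(t + v) = sqrt(458 + 269) = sqrt(727)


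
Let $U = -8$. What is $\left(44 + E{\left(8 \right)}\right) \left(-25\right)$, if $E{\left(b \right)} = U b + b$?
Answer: $300$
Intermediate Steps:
$E{\left(b \right)} = - 7 b$ ($E{\left(b \right)} = - 8 b + b = - 7 b$)
$\left(44 + E{\left(8 \right)}\right) \left(-25\right) = \left(44 - 56\right) \left(-25\right) = \left(-12\right) \left(-25\right) = 300$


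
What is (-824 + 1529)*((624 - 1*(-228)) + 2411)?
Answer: 2300415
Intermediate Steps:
(-824 + 1529)*((624 - 1*(-228)) + 2411) = 705*((624 + 228) + 2411) = 705*(852 + 2411) = 705*3263 = 2300415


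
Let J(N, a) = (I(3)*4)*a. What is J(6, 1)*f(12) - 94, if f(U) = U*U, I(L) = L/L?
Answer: 482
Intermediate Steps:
I(L) = 1
J(N, a) = 4*a (J(N, a) = (1*4)*a = 4*a)
f(U) = U²
J(6, 1)*f(12) - 94 = (4*1)*12² - 94 = 4*144 - 94 = 576 - 94 = 482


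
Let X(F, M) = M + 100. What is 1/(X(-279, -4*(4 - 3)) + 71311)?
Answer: 1/71407 ≈ 1.4004e-5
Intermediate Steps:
X(F, M) = 100 + M
1/(X(-279, -4*(4 - 3)) + 71311) = 1/((100 - 4*(4 - 3)) + 71311) = 1/((100 - 4*1) + 71311) = 1/((100 - 4) + 71311) = 1/(96 + 71311) = 1/71407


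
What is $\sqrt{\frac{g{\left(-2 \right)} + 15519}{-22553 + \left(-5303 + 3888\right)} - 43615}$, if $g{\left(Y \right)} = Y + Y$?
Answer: $\frac{3 i \sqrt{15197630}}{56} \approx 208.84 i$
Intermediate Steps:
$g{\left(Y \right)} = 2 Y$
$\sqrt{\frac{g{\left(-2 \right)} + 15519}{-22553 + \left(-5303 + 3888\right)} - 43615} = \sqrt{\frac{2 \left(-2\right) + 15519}{-22553 + \left(-5303 + 3888\right)} - 43615} = \sqrt{\frac{-4 + 15519}{-22553 - 1415} - 43615} = \sqrt{\frac{15515}{-23968} - 43615} = \sqrt{15515 \left(- \frac{1}{23968}\right) - 43615} = \sqrt{- \frac{145}{224} - 43615} = \sqrt{- \frac{9769905}{224}} = \frac{3 i \sqrt{15197630}}{56}$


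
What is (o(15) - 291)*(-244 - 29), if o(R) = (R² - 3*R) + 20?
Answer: 24843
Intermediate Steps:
o(R) = 20 + R² - 3*R
(o(15) - 291)*(-244 - 29) = ((20 + 15² - 3*15) - 291)*(-244 - 29) = ((20 + 225 - 45) - 291)*(-273) = (200 - 291)*(-273) = -91*(-273) = 24843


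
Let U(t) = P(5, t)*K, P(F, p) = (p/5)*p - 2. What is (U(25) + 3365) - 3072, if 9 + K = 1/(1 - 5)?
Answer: -3379/4 ≈ -844.75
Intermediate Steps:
P(F, p) = -2 + p²/5 (P(F, p) = (p*(⅕))*p - 2 = (p/5)*p - 2 = p²/5 - 2 = -2 + p²/5)
K = -37/4 (K = -9 + 1/(1 - 5) = -9 + 1/(-4) = -9 - ¼ = -37/4 ≈ -9.2500)
U(t) = 37/2 - 37*t²/20 (U(t) = (-2 + t²/5)*(-37/4) = 37/2 - 37*t²/20)
(U(25) + 3365) - 3072 = ((37/2 - 37/20*25²) + 3365) - 3072 = ((37/2 - 37/20*625) + 3365) - 3072 = ((37/2 - 4625/4) + 3365) - 3072 = (-4551/4 + 3365) - 3072 = 8909/4 - 3072 = -3379/4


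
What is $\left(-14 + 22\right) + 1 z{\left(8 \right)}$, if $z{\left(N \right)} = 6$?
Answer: $14$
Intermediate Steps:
$\left(-14 + 22\right) + 1 z{\left(8 \right)} = \left(-14 + 22\right) + 1 \cdot 6 = 8 + 6 = 14$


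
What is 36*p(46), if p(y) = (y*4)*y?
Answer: 304704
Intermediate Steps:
p(y) = 4*y**2 (p(y) = (4*y)*y = 4*y**2)
36*p(46) = 36*(4*46**2) = 36*(4*2116) = 36*8464 = 304704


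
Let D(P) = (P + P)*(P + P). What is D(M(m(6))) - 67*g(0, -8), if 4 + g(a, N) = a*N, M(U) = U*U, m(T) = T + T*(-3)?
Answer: 83212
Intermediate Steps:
m(T) = -2*T (m(T) = T - 3*T = -2*T)
M(U) = U²
g(a, N) = -4 + N*a (g(a, N) = -4 + a*N = -4 + N*a)
D(P) = 4*P² (D(P) = (2*P)*(2*P) = 4*P²)
D(M(m(6))) - 67*g(0, -8) = 4*((-2*6)²)² - 67*(-4 - 8*0) = 4*((-12)²)² - 67*(-4 + 0) = 4*144² - 67*(-4) = 4*20736 + 268 = 82944 + 268 = 83212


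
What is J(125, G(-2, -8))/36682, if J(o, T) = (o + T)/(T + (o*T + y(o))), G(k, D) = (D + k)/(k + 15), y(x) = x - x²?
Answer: -323/1487528464 ≈ -2.1714e-7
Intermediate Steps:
G(k, D) = (D + k)/(15 + k)
J(o, T) = (T + o)/(T + T*o + o*(1 - o)) (J(o, T) = (o + T)/(T + (o*T + o*(1 - o))) = (T + o)/(T + (T*o + o*(1 - o))) = (T + o)/(T + T*o + o*(1 - o)))
J(125, G(-2, -8))/36682 = (((-8 - 2)/(15 - 2) + 125)/((-8 - 2)/(15 - 2) + ((-8 - 2)/(15 - 2))*125 - 1*125*(-1 + 125)))/36682 = ((-10/13 + 125)/(-10/13 + (-10/13)*125 - 1*125*124))*(1/36682) = (((1/13)*(-10) + 125)/((1/13)*(-10) + ((1/13)*(-10))*125 - 15500))*(1/36682) = ((-10/13 + 125)/(-10/13 - 10/13*125 - 15500))*(1/36682) = ((1615/13)/(-10/13 - 1250/13 - 15500))*(1/36682) = ((1615/13)/(-202760/13))*(1/36682) = -13/202760*1615/13*(1/36682) = -323/40552*1/36682 = -323/1487528464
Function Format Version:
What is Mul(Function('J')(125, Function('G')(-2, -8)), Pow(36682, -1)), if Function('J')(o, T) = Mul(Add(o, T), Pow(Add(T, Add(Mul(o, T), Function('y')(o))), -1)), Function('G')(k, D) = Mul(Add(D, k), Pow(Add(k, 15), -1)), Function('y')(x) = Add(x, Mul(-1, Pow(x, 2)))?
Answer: Rational(-323, 1487528464) ≈ -2.1714e-7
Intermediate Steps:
Function('G')(k, D) = Mul(Pow(Add(15, k), -1), Add(D, k)) (Function('G')(k, D) = Mul(Add(D, k), Pow(Add(15, k), -1)) = Mul(Pow(Add(15, k), -1), Add(D, k)))
Function('J')(o, T) = Mul(Pow(Add(T, Mul(T, o), Mul(o, Add(1, Mul(-1, o)))), -1), Add(T, o)) (Function('J')(o, T) = Mul(Add(o, T), Pow(Add(T, Add(Mul(o, T), Mul(o, Add(1, Mul(-1, o))))), -1)) = Mul(Add(T, o), Pow(Add(T, Add(Mul(T, o), Mul(o, Add(1, Mul(-1, o))))), -1)) = Mul(Add(T, o), Pow(Add(T, Mul(T, o), Mul(o, Add(1, Mul(-1, o)))), -1)) = Mul(Pow(Add(T, Mul(T, o), Mul(o, Add(1, Mul(-1, o)))), -1), Add(T, o)))
Mul(Function('J')(125, Function('G')(-2, -8)), Pow(36682, -1)) = Mul(Mul(Pow(Add(Mul(Pow(Add(15, -2), -1), Add(-8, -2)), Mul(Mul(Pow(Add(15, -2), -1), Add(-8, -2)), 125), Mul(-1, 125, Add(-1, 125))), -1), Add(Mul(Pow(Add(15, -2), -1), Add(-8, -2)), 125)), Pow(36682, -1)) = Mul(Mul(Pow(Add(Mul(Pow(13, -1), -10), Mul(Mul(Pow(13, -1), -10), 125), Mul(-1, 125, 124)), -1), Add(Mul(Pow(13, -1), -10), 125)), Rational(1, 36682)) = Mul(Mul(Pow(Add(Mul(Rational(1, 13), -10), Mul(Mul(Rational(1, 13), -10), 125), -15500), -1), Add(Mul(Rational(1, 13), -10), 125)), Rational(1, 36682)) = Mul(Mul(Pow(Add(Rational(-10, 13), Mul(Rational(-10, 13), 125), -15500), -1), Add(Rational(-10, 13), 125)), Rational(1, 36682)) = Mul(Mul(Pow(Add(Rational(-10, 13), Rational(-1250, 13), -15500), -1), Rational(1615, 13)), Rational(1, 36682)) = Mul(Mul(Pow(Rational(-202760, 13), -1), Rational(1615, 13)), Rational(1, 36682)) = Mul(Mul(Rational(-13, 202760), Rational(1615, 13)), Rational(1, 36682)) = Mul(Rational(-323, 40552), Rational(1, 36682)) = Rational(-323, 1487528464)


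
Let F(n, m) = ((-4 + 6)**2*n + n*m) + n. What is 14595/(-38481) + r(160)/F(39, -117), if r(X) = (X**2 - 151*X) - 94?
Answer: -19257731/28014168 ≈ -0.68743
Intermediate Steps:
F(n, m) = 5*n + m*n (F(n, m) = (2**2*n + m*n) + n = (4*n + m*n) + n = 5*n + m*n)
r(X) = -94 + X**2 - 151*X
14595/(-38481) + r(160)/F(39, -117) = 14595/(-38481) + (-94 + 160**2 - 151*160)/((39*(5 - 117))) = 14595*(-1/38481) + (-94 + 25600 - 24160)/((39*(-112))) = -4865/12827 + 1346/(-4368) = -4865/12827 + 1346*(-1/4368) = -4865/12827 - 673/2184 = -19257731/28014168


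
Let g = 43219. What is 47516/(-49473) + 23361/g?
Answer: -897855251/2138173587 ≈ -0.41992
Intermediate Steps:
47516/(-49473) + 23361/g = 47516/(-49473) + 23361/43219 = 47516*(-1/49473) + 23361*(1/43219) = -47516/49473 + 23361/43219 = -897855251/2138173587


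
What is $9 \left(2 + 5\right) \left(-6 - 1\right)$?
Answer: $-441$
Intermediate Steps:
$9 \left(2 + 5\right) \left(-6 - 1\right) = 9 \cdot 7 \left(-7\right) = 9 \left(-49\right) = -441$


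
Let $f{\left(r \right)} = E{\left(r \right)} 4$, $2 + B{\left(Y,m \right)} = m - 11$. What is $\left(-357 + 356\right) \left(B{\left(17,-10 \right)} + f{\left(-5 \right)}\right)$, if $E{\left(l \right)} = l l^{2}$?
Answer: $523$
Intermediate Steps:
$E{\left(l \right)} = l^{3}$
$B{\left(Y,m \right)} = -13 + m$ ($B{\left(Y,m \right)} = -2 + \left(m - 11\right) = -2 + \left(-11 + m\right) = -13 + m$)
$f{\left(r \right)} = 4 r^{3}$ ($f{\left(r \right)} = r^{3} \cdot 4 = 4 r^{3}$)
$\left(-357 + 356\right) \left(B{\left(17,-10 \right)} + f{\left(-5 \right)}\right) = \left(-357 + 356\right) \left(\left(-13 - 10\right) + 4 \left(-5\right)^{3}\right) = - (-23 + 4 \left(-125\right)) = - (-23 - 500) = \left(-1\right) \left(-523\right) = 523$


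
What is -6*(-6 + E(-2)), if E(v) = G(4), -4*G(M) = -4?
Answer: 30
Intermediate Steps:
G(M) = 1 (G(M) = -¼*(-4) = 1)
E(v) = 1
-6*(-6 + E(-2)) = -6*(-6 + 1) = -6*(-5) = 30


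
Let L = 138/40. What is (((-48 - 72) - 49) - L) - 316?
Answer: -9769/20 ≈ -488.45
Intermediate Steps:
L = 69/20 (L = 138*(1/40) = 69/20 ≈ 3.4500)
(((-48 - 72) - 49) - L) - 316 = (((-48 - 72) - 49) - 1*69/20) - 316 = ((-120 - 49) - 69/20) - 316 = (-169 - 69/20) - 316 = -3449/20 - 316 = -9769/20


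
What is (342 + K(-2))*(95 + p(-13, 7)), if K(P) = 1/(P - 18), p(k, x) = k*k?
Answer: 451374/5 ≈ 90275.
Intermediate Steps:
p(k, x) = k**2
K(P) = 1/(-18 + P)
(342 + K(-2))*(95 + p(-13, 7)) = (342 + 1/(-18 - 2))*(95 + (-13)**2) = (342 + 1/(-20))*(95 + 169) = (342 - 1/20)*264 = (6839/20)*264 = 451374/5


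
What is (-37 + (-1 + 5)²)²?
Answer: 441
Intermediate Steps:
(-37 + (-1 + 5)²)² = (-37 + 4²)² = (-37 + 16)² = (-21)² = 441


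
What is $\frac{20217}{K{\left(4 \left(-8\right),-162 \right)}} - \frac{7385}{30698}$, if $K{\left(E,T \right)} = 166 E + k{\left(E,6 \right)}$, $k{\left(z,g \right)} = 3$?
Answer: $- \frac{659828431}{162975682} \approx -4.0486$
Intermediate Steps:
$K{\left(E,T \right)} = 3 + 166 E$ ($K{\left(E,T \right)} = 166 E + 3 = 3 + 166 E$)
$\frac{20217}{K{\left(4 \left(-8\right),-162 \right)}} - \frac{7385}{30698} = \frac{20217}{3 + 166 \cdot 4 \left(-8\right)} - \frac{7385}{30698} = \frac{20217}{3 + 166 \left(-32\right)} - \frac{7385}{30698} = \frac{20217}{3 - 5312} - \frac{7385}{30698} = \frac{20217}{-5309} - \frac{7385}{30698} = 20217 \left(- \frac{1}{5309}\right) - \frac{7385}{30698} = - \frac{20217}{5309} - \frac{7385}{30698} = - \frac{659828431}{162975682}$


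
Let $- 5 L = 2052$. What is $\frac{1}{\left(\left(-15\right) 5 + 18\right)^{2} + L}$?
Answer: $\frac{5}{14193} \approx 0.00035229$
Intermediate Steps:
$L = - \frac{2052}{5}$ ($L = \left(- \frac{1}{5}\right) 2052 = - \frac{2052}{5} \approx -410.4$)
$\frac{1}{\left(\left(-15\right) 5 + 18\right)^{2} + L} = \frac{1}{\left(\left(-15\right) 5 + 18\right)^{2} - \frac{2052}{5}} = \frac{1}{\left(-75 + 18\right)^{2} - \frac{2052}{5}} = \frac{1}{\left(-57\right)^{2} - \frac{2052}{5}} = \frac{1}{3249 - \frac{2052}{5}} = \frac{1}{\frac{14193}{5}} = \frac{5}{14193}$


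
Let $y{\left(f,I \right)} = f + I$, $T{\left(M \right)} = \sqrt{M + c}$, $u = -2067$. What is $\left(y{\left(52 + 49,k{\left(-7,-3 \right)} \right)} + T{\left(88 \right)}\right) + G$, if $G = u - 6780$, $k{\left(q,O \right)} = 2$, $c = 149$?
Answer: $-8744 + \sqrt{237} \approx -8728.6$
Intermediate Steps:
$T{\left(M \right)} = \sqrt{149 + M}$ ($T{\left(M \right)} = \sqrt{M + 149} = \sqrt{149 + M}$)
$G = -8847$ ($G = -2067 - 6780 = -8847$)
$y{\left(f,I \right)} = I + f$
$\left(y{\left(52 + 49,k{\left(-7,-3 \right)} \right)} + T{\left(88 \right)}\right) + G = \left(\left(2 + \left(52 + 49\right)\right) + \sqrt{149 + 88}\right) - 8847 = \left(\left(2 + 101\right) + \sqrt{237}\right) - 8847 = \left(103 + \sqrt{237}\right) - 8847 = -8744 + \sqrt{237}$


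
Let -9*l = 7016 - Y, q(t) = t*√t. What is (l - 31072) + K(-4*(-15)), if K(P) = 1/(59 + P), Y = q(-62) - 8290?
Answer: -11699839/357 - 62*I*√62/9 ≈ -32773.0 - 54.243*I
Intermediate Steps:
q(t) = t^(3/2)
Y = -8290 - 62*I*√62 (Y = (-62)^(3/2) - 8290 = -62*I*√62 - 8290 = -8290 - 62*I*√62 ≈ -8290.0 - 488.19*I)
l = -5102/3 - 62*I*√62/9 (l = -(7016 - (-8290 - 62*I*√62))/9 = -(7016 + (8290 + 62*I*√62))/9 = -(15306 + 62*I*√62)/9 = -5102/3 - 62*I*√62/9 ≈ -1700.7 - 54.243*I)
(l - 31072) + K(-4*(-15)) = ((-5102/3 - 62*I*√62/9) - 31072) + 1/(59 - 4*(-15)) = (-98318/3 - 62*I*√62/9) + 1/(59 + 60) = (-98318/3 - 62*I*√62/9) + 1/119 = -11699839/357 - 62*I*√62/9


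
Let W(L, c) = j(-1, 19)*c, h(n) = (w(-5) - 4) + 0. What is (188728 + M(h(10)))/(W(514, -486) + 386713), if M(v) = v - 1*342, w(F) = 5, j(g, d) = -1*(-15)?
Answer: 188387/379423 ≈ 0.49651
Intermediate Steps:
j(g, d) = 15
h(n) = 1 (h(n) = (5 - 4) + 0 = 1 + 0 = 1)
M(v) = -342 + v (M(v) = v - 342 = -342 + v)
W(L, c) = 15*c
(188728 + M(h(10)))/(W(514, -486) + 386713) = (188728 + (-342 + 1))/(15*(-486) + 386713) = (188728 - 341)/(-7290 + 386713) = 188387/379423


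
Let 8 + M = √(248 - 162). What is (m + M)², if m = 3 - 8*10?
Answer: (85 - √86)² ≈ 5734.5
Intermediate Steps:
m = -77 (m = 3 - 80 = -77)
M = -8 + √86 (M = -8 + √(248 - 162) = -8 + √86 ≈ 1.2736)
(m + M)² = (-77 + (-8 + √86))² = (-85 + √86)²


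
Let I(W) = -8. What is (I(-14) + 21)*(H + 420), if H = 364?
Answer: 10192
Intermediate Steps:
(I(-14) + 21)*(H + 420) = (-8 + 21)*(364 + 420) = 13*784 = 10192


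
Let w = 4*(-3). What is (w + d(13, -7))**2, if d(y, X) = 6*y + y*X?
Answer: 625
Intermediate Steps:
w = -12
d(y, X) = 6*y + X*y
(w + d(13, -7))**2 = (-12 + 13*(6 - 7))**2 = (-12 + 13*(-1))**2 = (-12 - 13)**2 = (-25)**2 = 625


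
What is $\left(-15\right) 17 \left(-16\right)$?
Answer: $4080$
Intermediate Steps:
$\left(-15\right) 17 \left(-16\right) = \left(-255\right) \left(-16\right) = 4080$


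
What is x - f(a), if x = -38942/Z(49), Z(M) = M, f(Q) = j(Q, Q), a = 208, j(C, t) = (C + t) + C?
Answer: -69518/49 ≈ -1418.7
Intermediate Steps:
j(C, t) = t + 2*C
f(Q) = 3*Q (f(Q) = Q + 2*Q = 3*Q)
x = -38942/49 ≈ -794.73
x - f(a) = -38942/49 - 3*208 = -38942/49 - 1*624 = -38942/49 - 624 = -69518/49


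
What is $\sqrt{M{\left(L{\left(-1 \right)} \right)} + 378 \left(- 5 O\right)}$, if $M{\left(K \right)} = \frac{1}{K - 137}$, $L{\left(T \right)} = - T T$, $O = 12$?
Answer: $\frac{i \sqrt{431918058}}{138} \approx 150.6 i$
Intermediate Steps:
$L{\left(T \right)} = - T^{2}$
$M{\left(K \right)} = \frac{1}{-137 + K}$
$\sqrt{M{\left(L{\left(-1 \right)} \right)} + 378 \left(- 5 O\right)} = \sqrt{\frac{1}{-137 - \left(-1\right)^{2}} + 378 \left(\left(-5\right) 12\right)} = \sqrt{\frac{1}{-137 - 1} + 378 \left(-60\right)} = \sqrt{\frac{1}{-137 - 1} - 22680} = \sqrt{\frac{1}{-138} - 22680} = \sqrt{- \frac{1}{138} - 22680} = \sqrt{- \frac{3129841}{138}} = \frac{i \sqrt{431918058}}{138}$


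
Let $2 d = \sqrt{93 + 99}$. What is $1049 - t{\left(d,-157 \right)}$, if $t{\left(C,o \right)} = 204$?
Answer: $845$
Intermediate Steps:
$d = 4 \sqrt{3}$ ($d = \frac{\sqrt{93 + 99}}{2} = \frac{\sqrt{192}}{2} = \frac{8 \sqrt{3}}{2} = 4 \sqrt{3} \approx 6.9282$)
$1049 - t{\left(d,-157 \right)} = 1049 - 204 = 845$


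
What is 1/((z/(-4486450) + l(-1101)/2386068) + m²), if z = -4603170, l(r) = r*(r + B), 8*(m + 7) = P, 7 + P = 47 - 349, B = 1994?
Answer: 5709319881920/11888257503538587 ≈ 0.00048025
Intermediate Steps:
P = -309 (P = -7 + (47 - 349) = -7 - 302 = -309)
m = -365/8 (m = -7 + (⅛)*(-309) = -7 - 309/8 = -365/8 ≈ -45.625)
l(r) = r*(1994 + r) (l(r) = r*(r + 1994) = r*(1994 + r))
1/((z/(-4486450) + l(-1101)/2386068) + m²) = 1/((-4603170/(-4486450) - 1101*(1994 - 1101)/2386068) + (-365/8)²) = 1/((-4603170*(-1/4486450) - 1101*893*(1/2386068)) + 133225/64) = 1/((460317/448645 - 983193*1/2386068) + 133225/64) = 1/((460317/448645 - 327731/795356) + 133225/64) = 1/(219081013357/356832492620 + 133225/64) = 1/(11888257503538587/5709319881920) = 5709319881920/11888257503538587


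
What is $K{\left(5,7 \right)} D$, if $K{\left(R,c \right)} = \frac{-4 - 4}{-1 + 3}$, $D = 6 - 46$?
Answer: $160$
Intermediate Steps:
$D = -40$ ($D = 6 - 46 = -40$)
$K{\left(R,c \right)} = -4$ ($K{\left(R,c \right)} = - \frac{8}{2} = \left(-8\right) \frac{1}{2} = -4$)
$K{\left(5,7 \right)} D = \left(-4\right) \left(-40\right) = 160$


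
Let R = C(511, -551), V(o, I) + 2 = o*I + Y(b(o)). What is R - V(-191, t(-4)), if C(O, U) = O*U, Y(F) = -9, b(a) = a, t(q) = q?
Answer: -282314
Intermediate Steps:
V(o, I) = -11 + I*o (V(o, I) = -2 + (o*I - 9) = -2 + (I*o - 9) = -2 + (-9 + I*o) = -11 + I*o)
R = -281561 (R = 511*(-551) = -281561)
R - V(-191, t(-4)) = -281561 - (-11 - 4*(-191)) = -281561 - (-11 + 764) = -281561 - 1*753 = -281561 - 753 = -282314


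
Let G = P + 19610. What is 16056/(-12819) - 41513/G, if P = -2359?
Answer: -269712401/73713523 ≈ -3.6589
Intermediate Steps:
G = 17251 (G = -2359 + 19610 = 17251)
16056/(-12819) - 41513/G = 16056/(-12819) - 41513/17251 = 16056*(-1/12819) - 41513*1/17251 = -5352/4273 - 41513/17251 = -269712401/73713523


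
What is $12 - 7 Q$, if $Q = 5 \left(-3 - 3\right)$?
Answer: $222$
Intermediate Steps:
$Q = -30$ ($Q = 5 \left(-6\right) = -30$)
$12 - 7 Q = 12 - -210 = 12 + 210 = 222$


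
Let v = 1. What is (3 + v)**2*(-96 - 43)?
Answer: -2224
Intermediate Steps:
(3 + v)**2*(-96 - 43) = (3 + 1)**2*(-96 - 43) = 4**2*(-139) = 16*(-139) = -2224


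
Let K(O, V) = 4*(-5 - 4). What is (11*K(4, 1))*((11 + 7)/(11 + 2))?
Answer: -7128/13 ≈ -548.31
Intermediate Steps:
K(O, V) = -36 (K(O, V) = 4*(-9) = -36)
(11*K(4, 1))*((11 + 7)/(11 + 2)) = (11*(-36))*((11 + 7)/(11 + 2)) = -7128/13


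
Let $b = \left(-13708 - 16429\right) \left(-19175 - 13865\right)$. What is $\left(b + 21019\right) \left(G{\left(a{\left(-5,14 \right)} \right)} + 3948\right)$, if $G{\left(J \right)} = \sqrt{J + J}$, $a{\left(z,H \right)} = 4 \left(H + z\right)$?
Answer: $3931211126052 + 5974484994 \sqrt{2} \approx 3.9397 \cdot 10^{12}$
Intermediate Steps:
$a{\left(z,H \right)} = 4 H + 4 z$
$G{\left(J \right)} = \sqrt{2} \sqrt{J}$ ($G{\left(J \right)} = \sqrt{2 J} = \sqrt{2} \sqrt{J}$)
$b = 995726480$ ($b = \left(-30137\right) \left(-33040\right) = 995726480$)
$\left(b + 21019\right) \left(G{\left(a{\left(-5,14 \right)} \right)} + 3948\right) = \left(995726480 + 21019\right) \left(\sqrt{2} \sqrt{4 \cdot 14 + 4 \left(-5\right)} + 3948\right) = 995747499 \left(\sqrt{2} \sqrt{56 - 20} + 3948\right) = 995747499 \left(\sqrt{2} \sqrt{36} + 3948\right) = 995747499 \left(\sqrt{2} \cdot 6 + 3948\right) = 995747499 \left(6 \sqrt{2} + 3948\right) = 995747499 \left(3948 + 6 \sqrt{2}\right) = 3931211126052 + 5974484994 \sqrt{2}$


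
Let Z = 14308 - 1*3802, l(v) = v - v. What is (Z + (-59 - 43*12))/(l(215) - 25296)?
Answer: -9931/25296 ≈ -0.39259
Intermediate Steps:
l(v) = 0
Z = 10506 (Z = 14308 - 3802 = 10506)
(Z + (-59 - 43*12))/(l(215) - 25296) = (10506 + (-59 - 43*12))/(0 - 25296) = (10506 + (-59 - 516))/(-25296) = (10506 - 575)*(-1/25296) = 9931*(-1/25296) = -9931/25296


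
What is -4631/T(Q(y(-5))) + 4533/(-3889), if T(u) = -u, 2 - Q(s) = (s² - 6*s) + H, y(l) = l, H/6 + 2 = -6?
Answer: -18032624/19445 ≈ -927.37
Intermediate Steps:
H = -48 (H = -12 + 6*(-6) = -12 - 36 = -48)
Q(s) = 50 - s² + 6*s (Q(s) = 2 - ((s² - 6*s) - 48) = 2 - (-48 + s² - 6*s) = 2 + (48 - s² + 6*s) = 50 - s² + 6*s)
-4631/T(Q(y(-5))) + 4533/(-3889) = -4631*(-1/(50 - 1*(-5)² + 6*(-5))) + 4533/(-3889) = -4631*(-1/(50 - 1*25 - 30)) + 4533*(-1/3889) = -4631*(-1/(50 - 25 - 30)) - 4533/3889 = -4631/((-1*(-5))) - 4533/3889 = -4631/5 - 4533/3889 = -18032624/19445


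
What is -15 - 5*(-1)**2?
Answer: -20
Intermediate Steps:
-15 - 5*(-1)**2 = -15 - 5*1 = -15 - 5 = -20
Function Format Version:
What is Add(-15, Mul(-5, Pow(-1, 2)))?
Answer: -20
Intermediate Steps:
Add(-15, Mul(-5, Pow(-1, 2))) = Add(-15, Mul(-5, 1)) = Add(-15, -5) = -20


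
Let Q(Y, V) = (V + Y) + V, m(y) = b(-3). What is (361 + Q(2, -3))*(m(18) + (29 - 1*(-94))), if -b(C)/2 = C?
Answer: 46053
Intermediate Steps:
b(C) = -2*C
m(y) = 6 (m(y) = -2*(-3) = 6)
Q(Y, V) = Y + 2*V
(361 + Q(2, -3))*(m(18) + (29 - 1*(-94))) = (361 + (2 + 2*(-3)))*(6 + (29 - 1*(-94))) = (361 + (2 - 6))*(6 + (29 + 94)) = (361 - 4)*(6 + 123) = 357*129 = 46053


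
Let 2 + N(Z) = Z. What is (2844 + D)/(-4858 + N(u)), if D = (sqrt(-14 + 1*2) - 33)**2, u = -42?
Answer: -1307/1634 + 22*I*sqrt(3)/817 ≈ -0.79988 + 0.04664*I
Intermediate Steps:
N(Z) = -2 + Z
D = (-33 + 2*I*sqrt(3))**2 (D = (sqrt(-14 + 2) - 33)**2 = (sqrt(-12) - 33)**2 = (2*I*sqrt(3) - 33)**2 = (-33 + 2*I*sqrt(3))**2 ≈ 1077.0 - 228.63*I)
(2844 + D)/(-4858 + N(u)) = (2844 + (1077 - 132*I*sqrt(3)))/(-4858 + (-2 - 42)) = (3921 - 132*I*sqrt(3))/(-4858 - 44) = (3921 - 132*I*sqrt(3))/(-4902) = (3921 - 132*I*sqrt(3))*(-1/4902) = -1307/1634 + 22*I*sqrt(3)/817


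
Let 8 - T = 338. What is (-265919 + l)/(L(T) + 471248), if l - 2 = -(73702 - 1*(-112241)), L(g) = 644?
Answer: -112965/117973 ≈ -0.95755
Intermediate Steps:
T = -330 (T = 8 - 1*338 = 8 - 338 = -330)
l = -185941 (l = 2 - (73702 - 1*(-112241)) = 2 - (73702 + 112241) = 2 - 1*185943 = 2 - 185943 = -185941)
(-265919 + l)/(L(T) + 471248) = (-265919 - 185941)/(644 + 471248) = -451860/471892 = -451860*1/471892 = -112965/117973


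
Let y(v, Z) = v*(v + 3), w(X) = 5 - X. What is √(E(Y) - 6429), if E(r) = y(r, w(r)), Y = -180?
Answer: 7*√519 ≈ 159.47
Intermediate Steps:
y(v, Z) = v*(3 + v)
E(r) = r*(3 + r)
√(E(Y) - 6429) = √(-180*(3 - 180) - 6429) = √(-180*(-177) - 6429) = √(31860 - 6429) = √25431 = 7*√519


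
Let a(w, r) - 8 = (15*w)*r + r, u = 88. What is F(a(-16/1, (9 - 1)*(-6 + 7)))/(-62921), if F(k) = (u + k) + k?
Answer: 3720/62921 ≈ 0.059122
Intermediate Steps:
a(w, r) = 8 + r + 15*r*w (a(w, r) = 8 + ((15*w)*r + r) = 8 + (15*r*w + r) = 8 + (r + 15*r*w) = 8 + r + 15*r*w)
F(k) = 88 + 2*k (F(k) = (88 + k) + k = 88 + 2*k)
F(a(-16/1, (9 - 1)*(-6 + 7)))/(-62921) = (88 + 2*(8 + (9 - 1)*(-6 + 7) + 15*((9 - 1)*(-6 + 7))*(-16/1)))/(-62921) = (88 + 2*(8 + 8*1 + 15*(8*1)*(-16*1)))*(-1/62921) = (88 + 2*(8 + 8 + 15*8*(-16)))*(-1/62921) = (88 + 2*(8 + 8 - 1920))*(-1/62921) = (88 + 2*(-1904))*(-1/62921) = (88 - 3808)*(-1/62921) = -3720*(-1/62921) = 3720/62921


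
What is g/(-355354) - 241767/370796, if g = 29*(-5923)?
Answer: -11111176993/65881920892 ≈ -0.16865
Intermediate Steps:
g = -171767
g/(-355354) - 241767/370796 = -171767/(-355354) - 241767/370796 = -171767*(-1/355354) - 241767*1/370796 = 171767/355354 - 241767/370796 = -11111176993/65881920892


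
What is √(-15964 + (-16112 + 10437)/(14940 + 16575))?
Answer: I*√634221896781/6303 ≈ 126.35*I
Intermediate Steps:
√(-15964 + (-16112 + 10437)/(14940 + 16575)) = √(-15964 - 5675/31515) = √(-15964 - 5675*1/31515) = √(-15964 - 1135/6303) = √(-100622227/6303) = I*√634221896781/6303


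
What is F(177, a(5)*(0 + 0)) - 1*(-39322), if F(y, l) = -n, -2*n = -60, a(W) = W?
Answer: 39292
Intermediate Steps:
n = 30 (n = -½*(-60) = 30)
F(y, l) = -30 (F(y, l) = -1*30 = -30)
F(177, a(5)*(0 + 0)) - 1*(-39322) = -30 - 1*(-39322) = -30 + 39322 = 39292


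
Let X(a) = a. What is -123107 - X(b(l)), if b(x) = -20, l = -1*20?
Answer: -123087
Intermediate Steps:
l = -20
-123107 - X(b(l)) = -123107 - 1*(-20) = -123107 + 20 = -123087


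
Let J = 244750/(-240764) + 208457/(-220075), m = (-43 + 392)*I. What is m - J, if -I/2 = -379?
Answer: 7008581392956999/26493068650 ≈ 2.6454e+5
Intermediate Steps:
I = 758 (I = -2*(-379) = 758)
m = 264542 (m = (-43 + 392)*758 = 349*758 = 264542)
J = -52026148699/26493068650 (J = 244750*(-1/240764) + 208457*(-1/220075) = -122375/120382 - 208457/220075 = -52026148699/26493068650 ≈ -1.9638)
m - J = 264542 - 1*(-52026148699/26493068650) = 264542 + 52026148699/26493068650 = 7008581392956999/26493068650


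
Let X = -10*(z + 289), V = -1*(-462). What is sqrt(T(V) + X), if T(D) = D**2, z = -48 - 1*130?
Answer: sqrt(212334) ≈ 460.80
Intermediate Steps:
z = -178 (z = -48 - 130 = -178)
V = 462
X = -1110 (X = -10*(-178 + 289) = -10*111 = -1110)
sqrt(T(V) + X) = sqrt(462**2 - 1110) = sqrt(213444 - 1110) = sqrt(212334)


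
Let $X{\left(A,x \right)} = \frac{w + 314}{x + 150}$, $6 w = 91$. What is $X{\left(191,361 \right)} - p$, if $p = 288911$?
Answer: $- \frac{885799151}{3066} \approx -2.8891 \cdot 10^{5}$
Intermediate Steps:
$w = \frac{91}{6}$ ($w = \frac{1}{6} \cdot 91 = \frac{91}{6} \approx 15.167$)
$X{\left(A,x \right)} = \frac{1975}{6 \left(150 + x\right)}$ ($X{\left(A,x \right)} = \frac{\frac{91}{6} + 314}{x + 150} = \frac{1975}{6 \left(150 + x\right)}$)
$X{\left(191,361 \right)} - p = \frac{1975}{6 \left(150 + 361\right)} - 288911 = \frac{1975}{6 \cdot 511} - 288911 = \frac{1975}{6} \cdot \frac{1}{511} - 288911 = \frac{1975}{3066} - 288911 = - \frac{885799151}{3066}$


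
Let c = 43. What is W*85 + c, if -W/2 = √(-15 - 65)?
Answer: 43 - 680*I*√5 ≈ 43.0 - 1520.5*I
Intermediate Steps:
W = -8*I*√5 (W = -2*√(-15 - 65) = -8*I*√5 ≈ -17.889*I)
W*85 + c = -8*I*√5*85 + 43 = -680*I*√5 + 43 = 43 - 680*I*√5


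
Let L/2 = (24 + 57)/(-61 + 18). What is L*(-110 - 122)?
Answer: 37584/43 ≈ 874.05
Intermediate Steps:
L = -162/43 (L = 2*((24 + 57)/(-61 + 18)) = 2*(81/(-43)) = 2*(81*(-1/43)) = 2*(-81/43) = -162/43 ≈ -3.7674)
L*(-110 - 122) = -162*(-110 - 122)/43 = -162/43*(-232) = 37584/43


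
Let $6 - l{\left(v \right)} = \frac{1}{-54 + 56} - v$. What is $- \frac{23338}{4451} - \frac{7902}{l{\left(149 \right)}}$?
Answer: $- \frac{25851682}{458453} \approx -56.389$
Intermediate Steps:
$l{\left(v \right)} = \frac{11}{2} + v$ ($l{\left(v \right)} = 6 - \left(\frac{1}{-54 + 56} - v\right) = 6 - \left(\frac{1}{2} - v\right) = 6 + \left(- \frac{1}{2} + v\right) = \frac{11}{2} + v$)
$- \frac{23338}{4451} - \frac{7902}{l{\left(149 \right)}} = - \frac{23338}{4451} - \frac{7902}{\frac{11}{2} + 149} = \left(-23338\right) \frac{1}{4451} - \frac{7902}{\frac{309}{2}} = - \frac{23338}{4451} - \frac{5268}{103} = - \frac{25851682}{458453}$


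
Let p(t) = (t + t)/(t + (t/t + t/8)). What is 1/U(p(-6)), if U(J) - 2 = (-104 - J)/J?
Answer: -6/293 ≈ -0.020478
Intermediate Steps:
p(t) = 2*t/(1 + 9*t/8) (p(t) = (2*t)/(t + (1 + t*(1/8))) = (2*t)/(t + (1 + t/8)) = (2*t)/(1 + 9*t/8) = 2*t/(1 + 9*t/8))
U(J) = 2 + (-104 - J)/J
1/U(p(-6)) = 1/((-104 + 16*(-6)/(8 + 9*(-6)))/((16*(-6)/(8 + 9*(-6))))) = 1/((-104 + 16*(-6)/(8 - 54))/((16*(-6)/(8 - 54)))) = 1/((-104 + 16*(-6)/(-46))/((16*(-6)/(-46)))) = 1/((-104 + 16*(-6)*(-1/46))/((16*(-6)*(-1/46)))) = 1/((-104 + 48/23)/(48/23)) = 1/((23/48)*(-2344/23)) = 1/(-293/6) = -6/293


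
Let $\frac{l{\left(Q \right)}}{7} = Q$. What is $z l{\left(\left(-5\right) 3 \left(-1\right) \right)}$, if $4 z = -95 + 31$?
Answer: $-1680$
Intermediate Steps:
$l{\left(Q \right)} = 7 Q$
$z = -16$ ($z = \frac{-95 + 31}{4} = \frac{1}{4} \left(-64\right) = -16$)
$z l{\left(\left(-5\right) 3 \left(-1\right) \right)} = - 16 \cdot 7 \left(-5\right) 3 \left(-1\right) = - 16 \cdot 7 \left(\left(-15\right) \left(-1\right)\right) = - 16 \cdot 7 \cdot 15 = \left(-16\right) 105 = -1680$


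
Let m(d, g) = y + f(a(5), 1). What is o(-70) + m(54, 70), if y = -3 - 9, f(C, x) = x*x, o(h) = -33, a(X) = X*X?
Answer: -44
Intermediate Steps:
a(X) = X²
f(C, x) = x²
y = -12
m(d, g) = -11 (m(d, g) = -12 + 1² = -12 + 1 = -11)
o(-70) + m(54, 70) = -33 - 11 = -44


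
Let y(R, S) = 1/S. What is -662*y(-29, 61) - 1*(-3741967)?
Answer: 228259325/61 ≈ 3.7420e+6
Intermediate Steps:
-662*y(-29, 61) - 1*(-3741967) = -662/61 - 1*(-3741967) = -662*1/61 + 3741967 = -662/61 + 3741967 = 228259325/61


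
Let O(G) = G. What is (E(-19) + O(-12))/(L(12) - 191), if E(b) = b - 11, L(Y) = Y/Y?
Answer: 21/95 ≈ 0.22105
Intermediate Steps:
L(Y) = 1
E(b) = -11 + b
(E(-19) + O(-12))/(L(12) - 191) = ((-11 - 19) - 12)/(1 - 191) = (-30 - 12)/(-190) = -42*(-1/190) = 21/95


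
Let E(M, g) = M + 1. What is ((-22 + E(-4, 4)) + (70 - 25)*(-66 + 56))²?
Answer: 225625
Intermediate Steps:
E(M, g) = 1 + M
((-22 + E(-4, 4)) + (70 - 25)*(-66 + 56))² = ((-22 + (1 - 4)) + (70 - 25)*(-66 + 56))² = ((-22 - 3) + 45*(-10))² = (-25 - 450)² = (-475)² = 225625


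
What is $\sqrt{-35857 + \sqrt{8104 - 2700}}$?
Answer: $\sqrt{-35857 + 2 \sqrt{1351}} \approx 189.17 i$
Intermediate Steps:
$\sqrt{-35857 + \sqrt{8104 - 2700}} = \sqrt{-35857 + \sqrt{5404}} = \sqrt{-35857 + 2 \sqrt{1351}}$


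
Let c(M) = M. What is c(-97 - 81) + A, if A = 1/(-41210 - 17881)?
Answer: -10518199/59091 ≈ -178.00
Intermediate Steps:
A = -1/59091 (A = 1/(-59091) = -1/59091 ≈ -1.6923e-5)
c(-97 - 81) + A = (-97 - 81) - 1/59091 = -178 - 1/59091 = -10518199/59091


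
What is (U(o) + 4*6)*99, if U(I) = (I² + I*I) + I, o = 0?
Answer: 2376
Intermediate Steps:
U(I) = I + 2*I² (U(I) = (I² + I²) + I = 2*I² + I = I + 2*I²)
(U(o) + 4*6)*99 = (0*(1 + 2*0) + 4*6)*99 = (0*(1 + 0) + 24)*99 = (0*1 + 24)*99 = (0 + 24)*99 = 24*99 = 2376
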